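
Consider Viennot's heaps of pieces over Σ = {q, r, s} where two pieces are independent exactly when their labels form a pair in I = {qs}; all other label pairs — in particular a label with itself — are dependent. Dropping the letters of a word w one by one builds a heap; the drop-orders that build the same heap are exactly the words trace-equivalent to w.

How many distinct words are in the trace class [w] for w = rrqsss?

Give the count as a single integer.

4

0(r) covers ∅
1(r) covers 0:r
2(q) covers 1:r
3(s) covers 1:r
4(s) covers 3:s
5(s) covers 4:s
floor of heap: 0:r
completions by unplaced set U, small U first (add the entries for U minus each lowest piece of U):
  |U|=1: {2}:1  {5}:1
  |U|=2: {2,5}:2  {4,5}:1
  |U|=3: {2,4,5}:3  {3,4,5}:1
  |U|=4: {2,3,4,5}:4
  start at 0(r): 4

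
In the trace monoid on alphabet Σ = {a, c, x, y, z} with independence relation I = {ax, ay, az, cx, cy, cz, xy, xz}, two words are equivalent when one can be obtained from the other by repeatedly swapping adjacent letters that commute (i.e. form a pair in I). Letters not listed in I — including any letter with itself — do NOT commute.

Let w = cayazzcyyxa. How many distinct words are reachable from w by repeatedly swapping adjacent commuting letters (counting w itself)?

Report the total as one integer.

2772

piece 0:c — minimal
piece 1:a rests on {0:c}
piece 2:y — minimal
piece 3:a rests on {1:a}
piece 4:z rests on {2:y}
piece 5:z rests on {4:z}
piece 6:c rests on {3:a}
piece 7:y rests on {5:z}
piece 8:y rests on {7:y}
piece 9:x — minimal
piece 10:a rests on {6:c}
minimal pieces: {0:c, 2:y, 9:x}
ways to finish when only these pieces remain (= sum over removing one remaining piece with nothing left below it):
  1 left: {8}→1  {9}→1  {10}→1
  2 left: {6,10}→1  {7,8}→1  {8,9}→2  {8,10}→2  {9,10}→2
  3 left: {3,6,10}→1  {5,7,8}→1  {6,8,10}→3  {6,9,10}→3  {7,8,9}→3  {7,8,10}→3  {8,9,10}→6
  4 left: {1,3,6,10}→1  {3,6,8,10}→4  {3,6,9,10}→4  {4,5,7,8}→1  {5,7,8,9}→4  {5,7,8,10}→4  {6,7,8,10}→6  {6,8,9,10}→12  {7,8,9,10}→12
  5 left: {0,1,3,6,10}→1  {1,3,6,8,10}→5  {1,3,6,9,10}→5  {2,4,5,7,8}→1  {3,6,7,8,10}→10  {3,6,8,9,10}→20  {4,5,7,8,9}→5  {4,5,7,8,10}→5  {5,6,7,8,10}→10  {5,7,8,9,10}→20  {6,7,8,9,10}→30
  6 left: {0,1,3,6,8,10}→6  {0,1,3,6,9,10}→6  {1,3,6,7,8,10}→15  {1,3,6,8,9,10}→30  {2,4,5,7,8,9}→6  {2,4,5,7,8,10}→6  {3,5,6,7,8,10}→20  {3,6,7,8,9,10}→60  {4,5,6,7,8,10}→15  {4,5,7,8,9,10}→30  {5,6,7,8,9,10}→60
  7 left: {0,1,3,6,7,8,10}→21  {0,1,3,6,8,9,10}→42  {1,3,5,6,7,8,10}→35  {1,3,6,7,8,9,10}→105  {2,4,5,6,7,8,10}→21  {2,4,5,7,8,9,10}→42  {3,4,5,6,7,8,10}→35  {3,5,6,7,8,9,10}→140  {4,5,6,7,8,9,10}→105
  8 left: {0,1,3,5,6,7,8,10}→56  {0,1,3,6,7,8,9,10}→168  {1,3,4,5,6,7,8,10}→70  {1,3,5,6,7,8,9,10}→280  {2,3,4,5,6,7,8,10}→56  {2,4,5,6,7,8,9,10}→168  {3,4,5,6,7,8,9,10}→280
  9 left: {0,1,3,4,5,6,7,8,10}→126  {0,1,3,5,6,7,8,9,10}→504  {1,2,3,4,5,6,7,8,10}→126  {1,3,4,5,6,7,8,9,10}→630  {2,3,4,5,6,7,8,9,10}→504
  placing 0:c first → 1260 extensions
  placing 2:y first → 1260 extensions
  placing 9:x first → 252 extensions
total linear extensions = 2772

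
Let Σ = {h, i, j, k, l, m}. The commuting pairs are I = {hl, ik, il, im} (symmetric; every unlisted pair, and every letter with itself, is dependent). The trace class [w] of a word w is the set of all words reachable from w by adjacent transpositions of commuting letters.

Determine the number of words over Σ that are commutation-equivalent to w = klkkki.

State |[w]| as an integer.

6

#0=k has no predecessor
#1=l depends on [0:k]
#2=k depends on [1:l]
#3=k depends on [2:k]
#4=k depends on [3:k]
#5=i has no predecessor
sources: [0:k, 5:i]
N(rest) = Σ N(rest − s) over sources s of rest; N(one piece) = 1:
  size 1 → [4]=1  [5]=1
  size 2 → [3,4]=1  [4,5]=2
  size 3 → [2,3,4]=1  [3,4,5]=3
  size 4 → [1,2,3,4]=1  [2,3,4,5]=4
  first=0(k) contributes 5
  first=5(i) contributes 1
|[w]| = 6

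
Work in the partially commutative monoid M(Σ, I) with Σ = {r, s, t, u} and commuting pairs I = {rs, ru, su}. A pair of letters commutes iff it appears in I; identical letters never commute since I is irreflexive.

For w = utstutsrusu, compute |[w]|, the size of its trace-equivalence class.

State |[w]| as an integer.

drop 0:u onto floor
drop 1:t onto {0:u}
drop 2:s onto {1:t}
drop 3:t onto {2:s}
drop 4:u onto {3:t}
drop 5:t onto {4:u}
drop 6:s onto {5:t}
drop 7:r onto {5:t}
drop 8:u onto {5:t}
drop 9:s onto {6:s}
drop 10:u onto {8:u}
ground layer = {0:u}
drop-orders for the pieces not yet dropped (sum over which currently-grounded one goes next):
  1 to go: {7} 1  {9} 1  {10} 1
  2 to go: {6,9} 1  {7,9} 2  {7,10} 2  {8,10} 1  {9,10} 2
  3 to go: {6,7,9} 3  {6,9,10} 3  {7,8,10} 3  {7,9,10} 6  {8,9,10} 3
  4 to go: {6,7,9,10} 12  {6,8,9,10} 6  {7,8,9,10} 12
  5 to go: {6,7,8,9,10} 30
  6 to go: {5,6,7,8,9,10} 30
  7 to go: {4,5,6,7,8,9,10} 30
  8 to go: {3,4,5,6,7,8,9,10} 30
  9 to go: {2,3,4,5,6,7,8,9,10} 30
  if 0:u drops first: 30 orders

30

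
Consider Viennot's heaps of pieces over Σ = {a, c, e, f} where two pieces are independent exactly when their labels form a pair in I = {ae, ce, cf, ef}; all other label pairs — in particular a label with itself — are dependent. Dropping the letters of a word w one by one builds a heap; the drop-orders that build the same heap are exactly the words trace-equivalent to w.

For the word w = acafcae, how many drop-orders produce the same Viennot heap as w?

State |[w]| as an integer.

drop 0:a onto floor
drop 1:c onto {0:a}
drop 2:a onto {1:c}
drop 3:f onto {2:a}
drop 4:c onto {2:a}
drop 5:a onto {3:f, 4:c}
drop 6:e onto floor
ground layer = {0:a, 6:e}
drop-orders for the pieces not yet dropped (sum over which currently-grounded one goes next):
  1 to go: {5} 1  {6} 1
  2 to go: {3,5} 1  {4,5} 1  {5,6} 2
  3 to go: {3,4,5} 2  {3,5,6} 3  {4,5,6} 3
  4 to go: {2,3,4,5} 2  {3,4,5,6} 8
  5 to go: {1,2,3,4,5} 2  {2,3,4,5,6} 10
  if 0:a drops first: 12 orders
  if 6:e drops first: 2 orders
heap linearizations: 14

14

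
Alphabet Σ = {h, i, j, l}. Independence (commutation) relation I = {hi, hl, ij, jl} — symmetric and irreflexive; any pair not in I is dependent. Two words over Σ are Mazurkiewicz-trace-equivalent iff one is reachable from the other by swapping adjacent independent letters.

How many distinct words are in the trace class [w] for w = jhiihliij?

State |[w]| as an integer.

126

#0=j has no predecessor
#1=h depends on [0:j]
#2=i has no predecessor
#3=i depends on [2:i]
#4=h depends on [1:h]
#5=l depends on [3:i]
#6=i depends on [5:l]
#7=i depends on [6:i]
#8=j depends on [4:h]
sources: [0:j, 2:i]
N(rest) = Σ N(rest − s) over sources s of rest; N(one piece) = 1:
  size 1 → [7]=1  [8]=1
  size 2 → [4,8]=1  [6,7]=1  [7,8]=2
  size 3 → [1,4,8]=1  [4,7,8]=3  [5,6,7]=1  [6,7,8]=3
  size 4 → [0,1,4,8]=1  [1,4,7,8]=4  [3,5,6,7]=1  [4,6,7,8]=6  [5,6,7,8]=4
  size 5 → [0,1,4,7,8]=5  [1,4,6,7,8]=10  [2,3,5,6,7]=1  [3,5,6,7,8]=5  [4,5,6,7,8]=10
  size 6 → [0,1,4,6,7,8]=15  [1,4,5,6,7,8]=20  [2,3,5,6,7,8]=6  [3,4,5,6,7,8]=15
  size 7 → [0,1,4,5,6,7,8]=35  [1,3,4,5,6,7,8]=35  [2,3,4,5,6,7,8]=21
  first=0(j) contributes 56
  first=2(i) contributes 70
|[w]| = 126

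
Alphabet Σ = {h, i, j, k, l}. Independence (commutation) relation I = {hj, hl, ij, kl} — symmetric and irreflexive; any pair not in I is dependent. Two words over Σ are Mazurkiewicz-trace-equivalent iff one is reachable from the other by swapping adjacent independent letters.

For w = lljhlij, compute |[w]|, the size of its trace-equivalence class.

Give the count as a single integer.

11

#0=l has no predecessor
#1=l depends on [0:l]
#2=j depends on [1:l]
#3=h has no predecessor
#4=l depends on [2:j]
#5=i depends on [3:h, 4:l]
#6=j depends on [4:l]
sources: [0:l, 3:h]
N(rest) = Σ N(rest − s) over sources s of rest; N(one piece) = 1:
  size 1 → [5]=1  [6]=1
  size 2 → [3,5]=1  [5,6]=2
  size 3 → [3,5,6]=3  [4,5,6]=2
  size 4 → [2,4,5,6]=2  [3,4,5,6]=5
  size 5 → [1,2,4,5,6]=2  [2,3,4,5,6]=7
  first=0(l) contributes 9
  first=3(h) contributes 2
|[w]| = 11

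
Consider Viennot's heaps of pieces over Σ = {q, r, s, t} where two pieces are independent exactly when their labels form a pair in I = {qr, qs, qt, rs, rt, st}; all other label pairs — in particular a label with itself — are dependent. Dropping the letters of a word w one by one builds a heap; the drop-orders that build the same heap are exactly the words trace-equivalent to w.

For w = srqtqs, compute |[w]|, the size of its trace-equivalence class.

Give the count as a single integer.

piece 0:s — minimal
piece 1:r — minimal
piece 2:q — minimal
piece 3:t — minimal
piece 4:q rests on {2:q}
piece 5:s rests on {0:s}
minimal pieces: {0:s, 1:r, 2:q, 3:t}
ways to finish when only these pieces remain (= sum over removing one remaining piece with nothing left below it):
  1 left: {1}→1  {3}→1  {4}→1  {5}→1
  2 left: {0,5}→1  {1,3}→2  {1,4}→2  {1,5}→2  {2,4}→1  {3,4}→2  {3,5}→2  {4,5}→2
  3 left: {0,1,5}→3  {0,3,5}→3  {0,4,5}→3  {1,2,4}→3  {1,3,4}→6  {1,3,5}→6  {1,4,5}→6  {2,3,4}→3  {2,4,5}→3  {3,4,5}→6
  4 left: {0,1,3,5}→12  {0,1,4,5}→12  {0,2,4,5}→6  {0,3,4,5}→12  {1,2,3,4}→12  {1,2,4,5}→12  {1,3,4,5}→24  {2,3,4,5}→12
  placing 0:s first → 60 extensions
  placing 1:r first → 30 extensions
  placing 2:q first → 60 extensions
  placing 3:t first → 30 extensions
total linear extensions = 180

180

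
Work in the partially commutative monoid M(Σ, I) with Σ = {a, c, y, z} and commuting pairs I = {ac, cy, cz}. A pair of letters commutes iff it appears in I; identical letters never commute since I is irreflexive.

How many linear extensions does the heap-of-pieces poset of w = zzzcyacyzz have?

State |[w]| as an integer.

0(z) covers ∅
1(z) covers 0:z
2(z) covers 1:z
3(c) covers ∅
4(y) covers 2:z
5(a) covers 4:y
6(c) covers 3:c
7(y) covers 5:a
8(z) covers 7:y
9(z) covers 8:z
floor of heap: 0:z, 3:c
completions by unplaced set U, small U first (add the entries for U minus each lowest piece of U):
  |U|=1: {6}:1  {9}:1
  |U|=2: {3,6}:1  {6,9}:2  {8,9}:1
  |U|=3: {3,6,9}:3  {6,8,9}:3  {7,8,9}:1
  |U|=4: {3,6,8,9}:6  {5,7,8,9}:1  {6,7,8,9}:4
  |U|=5: {3,6,7,8,9}:10  {4,5,7,8,9}:1  {5,6,7,8,9}:5
  |U|=6: {2,4,5,7,8,9}:1  {3,5,6,7,8,9}:15  {4,5,6,7,8,9}:6
  |U|=7: {1,2,4,5,7,8,9}:1  {2,4,5,6,7,8,9}:7  {3,4,5,6,7,8,9}:21
  |U|=8: {0,1,2,4,5,7,8,9}:1  {1,2,4,5,6,7,8,9}:8  {2,3,4,5,6,7,8,9}:28
  start at 0(z): 36
  start at 3(c): 9
sum over floor = 45

45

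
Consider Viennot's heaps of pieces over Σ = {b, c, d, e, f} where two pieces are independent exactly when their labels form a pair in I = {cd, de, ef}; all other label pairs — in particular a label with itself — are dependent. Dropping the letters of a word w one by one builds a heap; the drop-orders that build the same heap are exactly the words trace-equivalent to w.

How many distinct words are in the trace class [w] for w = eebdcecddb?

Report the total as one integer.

0(e) covers ∅
1(e) covers 0:e
2(b) covers 1:e
3(d) covers 2:b
4(c) covers 2:b
5(e) covers 4:c
6(c) covers 5:e
7(d) covers 3:d
8(d) covers 7:d
9(b) covers 6:c, 8:d
floor of heap: 0:e
completions by unplaced set U, small U first (add the entries for U minus each lowest piece of U):
  |U|=1: {9}:1
  |U|=2: {6,9}:1  {8,9}:1
  |U|=3: {5,6,9}:1  {6,8,9}:2  {7,8,9}:1
  |U|=4: {3,7,8,9}:1  {4,5,6,9}:1  {5,6,8,9}:3  {6,7,8,9}:3
  |U|=5: {3,6,7,8,9}:4  {4,5,6,8,9}:4  {5,6,7,8,9}:6
  |U|=6: {3,5,6,7,8,9}:10  {4,5,6,7,8,9}:10
  |U|=7: {3,4,5,6,7,8,9}:20
  |U|=8: {2,3,4,5,6,7,8,9}:20
  start at 0(e): 20

20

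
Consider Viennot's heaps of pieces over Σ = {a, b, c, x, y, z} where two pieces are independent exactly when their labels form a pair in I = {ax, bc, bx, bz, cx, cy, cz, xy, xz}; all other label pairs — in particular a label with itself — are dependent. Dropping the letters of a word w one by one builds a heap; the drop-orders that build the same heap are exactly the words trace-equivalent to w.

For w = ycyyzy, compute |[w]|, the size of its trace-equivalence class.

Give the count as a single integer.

6

#0=y has no predecessor
#1=c has no predecessor
#2=y depends on [0:y]
#3=y depends on [2:y]
#4=z depends on [3:y]
#5=y depends on [4:z]
sources: [0:y, 1:c]
N(rest) = Σ N(rest − s) over sources s of rest; N(one piece) = 1:
  size 1 → [1]=1  [5]=1
  size 2 → [1,5]=2  [4,5]=1
  size 3 → [1,4,5]=3  [3,4,5]=1
  size 4 → [1,3,4,5]=4  [2,3,4,5]=1
  first=0(y) contributes 5
  first=1(c) contributes 1
|[w]| = 6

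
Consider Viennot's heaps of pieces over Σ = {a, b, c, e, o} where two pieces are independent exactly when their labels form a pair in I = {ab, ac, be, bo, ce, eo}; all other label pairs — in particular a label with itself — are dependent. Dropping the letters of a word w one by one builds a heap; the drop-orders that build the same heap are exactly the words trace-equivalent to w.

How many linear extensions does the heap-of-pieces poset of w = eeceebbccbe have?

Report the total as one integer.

#0=e has no predecessor
#1=e depends on [0:e]
#2=c has no predecessor
#3=e depends on [1:e]
#4=e depends on [3:e]
#5=b depends on [2:c]
#6=b depends on [5:b]
#7=c depends on [6:b]
#8=c depends on [7:c]
#9=b depends on [8:c]
#10=e depends on [4:e]
sources: [0:e, 2:c]
N(rest) = Σ N(rest − s) over sources s of rest; N(one piece) = 1:
  size 1 → [9]=1  [10]=1
  size 2 → [4,10]=1  [8,9]=1  [9,10]=2
  size 3 → [3,4,10]=1  [4,9,10]=3  [7,8,9]=1  [8,9,10]=3
  size 4 → [1,3,4,10]=1  [3,4,9,10]=4  [4,8,9,10]=6  [6,7,8,9]=1  [7,8,9,10]=4
  size 5 → [0,1,3,4,10]=1  [1,3,4,9,10]=5  [3,4,8,9,10]=10  [4,7,8,9,10]=10  [5,6,7,8,9]=1  [6,7,8,9,10]=5
  size 6 → [0,1,3,4,9,10]=6  [1,3,4,8,9,10]=15  [2,5,6,7,8,9]=1  [3,4,7,8,9,10]=20  [4,6,7,8,9,10]=15  [5,6,7,8,9,10]=6
  size 7 → [0,1,3,4,8,9,10]=21  [1,3,4,7,8,9,10]=35  [2,5,6,7,8,9,10]=7  [3,4,6,7,8,9,10]=35  [4,5,6,7,8,9,10]=21
  size 8 → [0,1,3,4,7,8,9,10]=56  [1,3,4,6,7,8,9,10]=70  [2,4,5,6,7,8,9,10]=28  [3,4,5,6,7,8,9,10]=56
  size 9 → [0,1,3,4,6,7,8,9,10]=126  [1,3,4,5,6,7,8,9,10]=126  [2,3,4,5,6,7,8,9,10]=84
  first=0(e) contributes 210
  first=2(c) contributes 252
|[w]| = 462

462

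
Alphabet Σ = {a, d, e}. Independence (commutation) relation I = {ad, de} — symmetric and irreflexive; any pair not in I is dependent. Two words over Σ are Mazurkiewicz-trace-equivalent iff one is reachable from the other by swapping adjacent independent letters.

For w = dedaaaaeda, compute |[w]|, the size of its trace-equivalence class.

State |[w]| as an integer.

120

piece 0:d — minimal
piece 1:e — minimal
piece 2:d rests on {0:d}
piece 3:a rests on {1:e}
piece 4:a rests on {3:a}
piece 5:a rests on {4:a}
piece 6:a rests on {5:a}
piece 7:e rests on {6:a}
piece 8:d rests on {2:d}
piece 9:a rests on {7:e}
minimal pieces: {0:d, 1:e}
ways to finish when only these pieces remain (= sum over removing one remaining piece with nothing left below it):
  1 left: {8}→1  {9}→1
  2 left: {2,8}→1  {7,9}→1  {8,9}→2
  3 left: {0,2,8}→1  {2,8,9}→3  {6,7,9}→1  {7,8,9}→3
  4 left: {0,2,8,9}→4  {2,7,8,9}→6  {5,6,7,9}→1  {6,7,8,9}→4
  5 left: {0,2,7,8,9}→10  {2,6,7,8,9}→10  {4,5,6,7,9}→1  {5,6,7,8,9}→5
  6 left: {0,2,6,7,8,9}→20  {2,5,6,7,8,9}→15  {3,4,5,6,7,9}→1  {4,5,6,7,8,9}→6
  7 left: {0,2,5,6,7,8,9}→35  {1,3,4,5,6,7,9}→1  {2,4,5,6,7,8,9}→21  {3,4,5,6,7,8,9}→7
  8 left: {0,2,4,5,6,7,8,9}→56  {1,3,4,5,6,7,8,9}→8  {2,3,4,5,6,7,8,9}→28
  placing 0:d first → 36 extensions
  placing 1:e first → 84 extensions
total linear extensions = 120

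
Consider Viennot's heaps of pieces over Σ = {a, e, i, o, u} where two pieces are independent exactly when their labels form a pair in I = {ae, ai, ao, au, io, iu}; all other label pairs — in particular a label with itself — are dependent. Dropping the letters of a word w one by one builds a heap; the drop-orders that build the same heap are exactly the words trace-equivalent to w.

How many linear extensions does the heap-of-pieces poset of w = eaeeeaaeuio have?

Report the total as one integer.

495

#0=e has no predecessor
#1=a has no predecessor
#2=e depends on [0:e]
#3=e depends on [2:e]
#4=e depends on [3:e]
#5=a depends on [1:a]
#6=a depends on [5:a]
#7=e depends on [4:e]
#8=u depends on [7:e]
#9=i depends on [7:e]
#10=o depends on [8:u]
sources: [0:e, 1:a]
N(rest) = Σ N(rest − s) over sources s of rest; N(one piece) = 1:
  size 1 → [6]=1  [9]=1  [10]=1
  size 2 → [5,6]=1  [6,9]=2  [6,10]=2  [8,10]=1  [9,10]=2
  size 3 → [1,5,6]=1  [5,6,9]=3  [5,6,10]=3  [6,8,10]=3  [6,9,10]=6  [8,9,10]=3
  size 4 → [1,5,6,9]=4  [1,5,6,10]=4  [5,6,8,10]=6  [5,6,9,10]=12  [6,8,9,10]=12  [7,8,9,10]=3
  size 5 → [1,5,6,8,10]=10  [1,5,6,9,10]=20  [4,7,8,9,10]=3  [5,6,8,9,10]=30  [6,7,8,9,10]=15
  size 6 → [1,5,6,8,9,10]=60  [3,4,7,8,9,10]=3  [4,6,7,8,9,10]=18  [5,6,7,8,9,10]=45
  size 7 → [1,5,6,7,8,9,10]=105  [2,3,4,7,8,9,10]=3  [3,4,6,7,8,9,10]=21  [4,5,6,7,8,9,10]=63
  size 8 → [0,2,3,4,7,8,9,10]=3  [1,4,5,6,7,8,9,10]=168  [2,3,4,6,7,8,9,10]=24  [3,4,5,6,7,8,9,10]=84
  size 9 → [0,2,3,4,6,7,8,9,10]=27  [1,3,4,5,6,7,8,9,10]=252  [2,3,4,5,6,7,8,9,10]=108
  first=0(e) contributes 360
  first=1(a) contributes 135
|[w]| = 495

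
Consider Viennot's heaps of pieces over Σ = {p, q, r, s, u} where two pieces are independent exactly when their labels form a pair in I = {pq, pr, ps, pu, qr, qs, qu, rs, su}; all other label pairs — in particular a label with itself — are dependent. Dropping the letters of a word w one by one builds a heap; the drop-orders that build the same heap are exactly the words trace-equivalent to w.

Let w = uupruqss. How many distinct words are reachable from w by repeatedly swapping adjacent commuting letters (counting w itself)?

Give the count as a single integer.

840

drop 0:u onto floor
drop 1:u onto {0:u}
drop 2:p onto floor
drop 3:r onto {1:u}
drop 4:u onto {3:r}
drop 5:q onto floor
drop 6:s onto floor
drop 7:s onto {6:s}
ground layer = {0:u, 2:p, 5:q, 6:s}
drop-orders for the pieces not yet dropped (sum over which currently-grounded one goes next):
  1 to go: {2} 1  {4} 1  {5} 1  {7} 1
  2 to go: {2,4} 2  {2,5} 2  {2,7} 2  {3,4} 1  {4,5} 2  {4,7} 2  {5,7} 2  {6,7} 1
  3 to go: {1,3,4} 1  {2,3,4} 3  {2,4,5} 6  {2,4,7} 6  {2,5,7} 6  {2,6,7} 3  {3,4,5} 3  {3,4,7} 3  {4,5,7} 6  {4,6,7} 3  {5,6,7} 3
  4 to go: {0,1,3,4} 1  {1,2,3,4} 4  {1,3,4,5} 4  {1,3,4,7} 4  {2,3,4,5} 12  {2,3,4,7} 12  {2,4,5,7} 24  {2,4,6,7} 12  {2,5,6,7} 12  {3,4,5,7} 12  {3,4,6,7} 6  {4,5,6,7} 12
  5 to go: {0,1,2,3,4} 5  {0,1,3,4,5} 5  {0,1,3,4,7} 5  {1,2,3,4,5} 20  {1,2,3,4,7} 20  {1,3,4,5,7} 20  {1,3,4,6,7} 10  {2,3,4,5,7} 60  {2,3,4,6,7} 30  {2,4,5,6,7} 60  {3,4,5,6,7} 30
  6 to go: {0,1,2,3,4,5} 30  {0,1,2,3,4,7} 30  {0,1,3,4,5,7} 30  {0,1,3,4,6,7} 15  {1,2,3,4,5,7} 120  {1,2,3,4,6,7} 60  {1,3,4,5,6,7} 60  {2,3,4,5,6,7} 180
  if 0:u drops first: 420 orders
  if 2:p drops first: 105 orders
  if 5:q drops first: 105 orders
  if 6:s drops first: 210 orders
heap linearizations: 840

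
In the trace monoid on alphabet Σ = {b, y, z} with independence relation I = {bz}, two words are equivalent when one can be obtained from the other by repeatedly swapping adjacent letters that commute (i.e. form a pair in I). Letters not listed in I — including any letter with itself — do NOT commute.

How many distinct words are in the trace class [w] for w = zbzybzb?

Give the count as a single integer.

9

piece 0:z — minimal
piece 1:b — minimal
piece 2:z rests on {0:z}
piece 3:y rests on {1:b, 2:z}
piece 4:b rests on {3:y}
piece 5:z rests on {3:y}
piece 6:b rests on {4:b}
minimal pieces: {0:z, 1:b}
ways to finish when only these pieces remain (= sum over removing one remaining piece with nothing left below it):
  1 left: {5}→1  {6}→1
  2 left: {4,6}→1  {5,6}→2
  3 left: {4,5,6}→3
  4 left: {3,4,5,6}→3
  5 left: {1,3,4,5,6}→3  {2,3,4,5,6}→3
  placing 0:z first → 6 extensions
  placing 1:b first → 3 extensions
total linear extensions = 9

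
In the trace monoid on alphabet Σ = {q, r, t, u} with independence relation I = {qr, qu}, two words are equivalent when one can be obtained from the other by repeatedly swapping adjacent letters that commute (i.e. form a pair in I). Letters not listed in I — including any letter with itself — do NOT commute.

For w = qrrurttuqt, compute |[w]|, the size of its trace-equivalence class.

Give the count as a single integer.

10

piece 0:q — minimal
piece 1:r — minimal
piece 2:r rests on {1:r}
piece 3:u rests on {2:r}
piece 4:r rests on {3:u}
piece 5:t rests on {0:q, 4:r}
piece 6:t rests on {5:t}
piece 7:u rests on {6:t}
piece 8:q rests on {6:t}
piece 9:t rests on {7:u, 8:q}
minimal pieces: {0:q, 1:r}
ways to finish when only these pieces remain (= sum over removing one remaining piece with nothing left below it):
  1 left: {9}→1
  2 left: {7,9}→1  {8,9}→1
  3 left: {7,8,9}→2
  4 left: {6,7,8,9}→2
  5 left: {5,6,7,8,9}→2
  6 left: {0,5,6,7,8,9}→2  {4,5,6,7,8,9}→2
  7 left: {0,4,5,6,7,8,9}→4  {3,4,5,6,7,8,9}→2
  8 left: {0,3,4,5,6,7,8,9}→6  {2,3,4,5,6,7,8,9}→2
  placing 0:q first → 2 extensions
  placing 1:r first → 8 extensions
total linear extensions = 10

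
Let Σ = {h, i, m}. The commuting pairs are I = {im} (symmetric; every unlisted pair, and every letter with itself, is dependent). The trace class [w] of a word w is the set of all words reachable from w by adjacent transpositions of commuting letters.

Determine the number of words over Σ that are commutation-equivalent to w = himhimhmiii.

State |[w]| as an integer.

#0=h has no predecessor
#1=i depends on [0:h]
#2=m depends on [0:h]
#3=h depends on [1:i, 2:m]
#4=i depends on [3:h]
#5=m depends on [3:h]
#6=h depends on [4:i, 5:m]
#7=m depends on [6:h]
#8=i depends on [6:h]
#9=i depends on [8:i]
#10=i depends on [9:i]
sources: [0:h]
N(rest) = Σ N(rest − s) over sources s of rest; N(one piece) = 1:
  size 1 → [7]=1  [10]=1
  size 2 → [7,10]=2  [9,10]=1
  size 3 → [7,9,10]=3  [8,9,10]=1
  size 4 → [7,8,9,10]=4
  size 5 → [6,7,8,9,10]=4
  size 6 → [4,6,7,8,9,10]=4  [5,6,7,8,9,10]=4
  size 7 → [4,5,6,7,8,9,10]=8
  size 8 → [3,4,5,6,7,8,9,10]=8
  size 9 → [1,3,4,5,6,7,8,9,10]=8  [2,3,4,5,6,7,8,9,10]=8
  first=0(h) contributes 16

16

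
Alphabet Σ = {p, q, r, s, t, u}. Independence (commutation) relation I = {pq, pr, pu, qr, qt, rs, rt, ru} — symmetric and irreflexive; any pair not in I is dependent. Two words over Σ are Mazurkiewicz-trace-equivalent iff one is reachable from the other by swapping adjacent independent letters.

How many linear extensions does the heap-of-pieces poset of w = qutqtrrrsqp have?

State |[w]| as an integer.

990

#0=q has no predecessor
#1=u depends on [0:q]
#2=t depends on [1:u]
#3=q depends on [1:u]
#4=t depends on [2:t]
#5=r has no predecessor
#6=r depends on [5:r]
#7=r depends on [6:r]
#8=s depends on [3:q, 4:t]
#9=q depends on [8:s]
#10=p depends on [8:s]
sources: [0:q, 5:r]
N(rest) = Σ N(rest − s) over sources s of rest; N(one piece) = 1:
  size 1 → [7]=1  [9]=1  [10]=1
  size 2 → [6,7]=1  [7,9]=2  [7,10]=2  [9,10]=2
  size 3 → [5,6,7]=1  [6,7,9]=3  [6,7,10]=3  [7,9,10]=6  [8,9,10]=2
  size 4 → [3,8,9,10]=2  [4,8,9,10]=2  [5,6,7,9]=4  [5,6,7,10]=4  [6,7,9,10]=12  [7,8,9,10]=8
  size 5 → [2,4,8,9,10]=2  [3,4,8,9,10]=4  [3,7,8,9,10]=10  [4,7,8,9,10]=10  [5,6,7,9,10]=20  [6,7,8,9,10]=20
  size 6 → [2,3,4,8,9,10]=6  [2,4,7,8,9,10]=12  [3,4,7,8,9,10]=24  [3,6,7,8,9,10]=30  [4,6,7,8,9,10]=30  [5,6,7,8,9,10]=40
  size 7 → [1,2,3,4,8,9,10]=6  [2,3,4,7,8,9,10]=42  [2,4,6,7,8,9,10]=42  [3,4,6,7,8,9,10]=84  [3,5,6,7,8,9,10]=70  [4,5,6,7,8,9,10]=70
  size 8 → [0,1,2,3,4,8,9,10]=6  [1,2,3,4,7,8,9,10]=48  [2,3,4,6,7,8,9,10]=168  [2,4,5,6,7,8,9,10]=112  [3,4,5,6,7,8,9,10]=224
  size 9 → [0,1,2,3,4,7,8,9,10]=54  [1,2,3,4,6,7,8,9,10]=216  [2,3,4,5,6,7,8,9,10]=504
  first=0(q) contributes 720
  first=5(r) contributes 270
|[w]| = 990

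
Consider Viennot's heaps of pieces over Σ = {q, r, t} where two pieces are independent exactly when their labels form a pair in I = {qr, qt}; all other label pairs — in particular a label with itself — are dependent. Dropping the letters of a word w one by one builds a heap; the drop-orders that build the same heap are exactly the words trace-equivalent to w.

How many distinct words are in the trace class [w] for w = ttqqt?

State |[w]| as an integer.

10

piece 0:t — minimal
piece 1:t rests on {0:t}
piece 2:q — minimal
piece 3:q rests on {2:q}
piece 4:t rests on {1:t}
minimal pieces: {0:t, 2:q}
ways to finish when only these pieces remain (= sum over removing one remaining piece with nothing left below it):
  1 left: {3}→1  {4}→1
  2 left: {1,4}→1  {2,3}→1  {3,4}→2
  3 left: {0,1,4}→1  {1,3,4}→3  {2,3,4}→3
  placing 0:t first → 6 extensions
  placing 2:q first → 4 extensions
total linear extensions = 10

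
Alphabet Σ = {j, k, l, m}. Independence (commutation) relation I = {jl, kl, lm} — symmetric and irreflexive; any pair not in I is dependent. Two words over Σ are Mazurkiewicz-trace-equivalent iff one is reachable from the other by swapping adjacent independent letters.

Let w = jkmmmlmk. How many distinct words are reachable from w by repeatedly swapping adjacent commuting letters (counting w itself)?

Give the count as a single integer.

8

piece 0:j — minimal
piece 1:k rests on {0:j}
piece 2:m rests on {1:k}
piece 3:m rests on {2:m}
piece 4:m rests on {3:m}
piece 5:l — minimal
piece 6:m rests on {4:m}
piece 7:k rests on {6:m}
minimal pieces: {0:j, 5:l}
ways to finish when only these pieces remain (= sum over removing one remaining piece with nothing left below it):
  1 left: {5}→1  {7}→1
  2 left: {5,7}→2  {6,7}→1
  3 left: {4,6,7}→1  {5,6,7}→3
  4 left: {3,4,6,7}→1  {4,5,6,7}→4
  5 left: {2,3,4,6,7}→1  {3,4,5,6,7}→5
  6 left: {1,2,3,4,6,7}→1  {2,3,4,5,6,7}→6
  placing 0:j first → 7 extensions
  placing 5:l first → 1 extensions
total linear extensions = 8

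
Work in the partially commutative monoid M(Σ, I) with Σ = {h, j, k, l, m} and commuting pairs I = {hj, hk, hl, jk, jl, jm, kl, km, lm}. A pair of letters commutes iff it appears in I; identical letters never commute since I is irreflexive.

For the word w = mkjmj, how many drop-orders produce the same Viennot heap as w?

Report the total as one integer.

#0=m has no predecessor
#1=k has no predecessor
#2=j has no predecessor
#3=m depends on [0:m]
#4=j depends on [2:j]
sources: [0:m, 1:k, 2:j]
N(rest) = Σ N(rest − s) over sources s of rest; N(one piece) = 1:
  size 1 → [1]=1  [3]=1  [4]=1
  size 2 → [0,3]=1  [1,3]=2  [1,4]=2  [2,4]=1  [3,4]=2
  size 3 → [0,1,3]=3  [0,3,4]=3  [1,2,4]=3  [1,3,4]=6  [2,3,4]=3
  first=0(m) contributes 12
  first=1(k) contributes 6
  first=2(j) contributes 12
|[w]| = 30

30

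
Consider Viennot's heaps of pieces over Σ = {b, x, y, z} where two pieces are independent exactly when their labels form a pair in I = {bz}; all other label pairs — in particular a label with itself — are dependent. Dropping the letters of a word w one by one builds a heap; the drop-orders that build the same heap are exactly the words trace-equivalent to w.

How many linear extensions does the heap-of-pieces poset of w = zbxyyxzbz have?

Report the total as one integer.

6

drop 0:z onto floor
drop 1:b onto floor
drop 2:x onto {0:z, 1:b}
drop 3:y onto {2:x}
drop 4:y onto {3:y}
drop 5:x onto {4:y}
drop 6:z onto {5:x}
drop 7:b onto {5:x}
drop 8:z onto {6:z}
ground layer = {0:z, 1:b}
drop-orders for the pieces not yet dropped (sum over which currently-grounded one goes next):
  1 to go: {7} 1  {8} 1
  2 to go: {6,8} 1  {7,8} 2
  3 to go: {6,7,8} 3
  4 to go: {5,6,7,8} 3
  5 to go: {4,5,6,7,8} 3
  6 to go: {3,4,5,6,7,8} 3
  7 to go: {2,3,4,5,6,7,8} 3
  if 0:z drops first: 3 orders
  if 1:b drops first: 3 orders
heap linearizations: 6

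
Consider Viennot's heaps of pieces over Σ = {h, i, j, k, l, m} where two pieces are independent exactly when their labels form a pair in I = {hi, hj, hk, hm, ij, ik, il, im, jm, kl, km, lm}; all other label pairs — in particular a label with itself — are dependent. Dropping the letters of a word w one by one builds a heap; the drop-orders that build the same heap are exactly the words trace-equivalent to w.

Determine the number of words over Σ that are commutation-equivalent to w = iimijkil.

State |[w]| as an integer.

#0=i has no predecessor
#1=i depends on [0:i]
#2=m has no predecessor
#3=i depends on [1:i]
#4=j has no predecessor
#5=k depends on [4:j]
#6=i depends on [3:i]
#7=l depends on [4:j]
sources: [0:i, 2:m, 4:j]
N(rest) = Σ N(rest − s) over sources s of rest; N(one piece) = 1:
  size 1 → [2]=1  [5]=1  [6]=1  [7]=1
  size 2 → [2,5]=2  [2,6]=2  [2,7]=2  [3,6]=1  [5,6]=2  [5,7]=2  [6,7]=2
  size 3 → [1,3,6]=1  [2,3,6]=3  [2,5,6]=6  [2,5,7]=6  [2,6,7]=6  [3,5,6]=3  [3,6,7]=3  [4,5,7]=2  [5,6,7]=6
  size 4 → [0,1,3,6]=1  [1,2,3,6]=4  [1,3,5,6]=4  [1,3,6,7]=4  [2,3,5,6]=12  [2,3,6,7]=12  [2,4,5,7]=8  [2,5,6,7]=24  [3,5,6,7]=12  [4,5,6,7]=8
  size 5 → [0,1,2,3,6]=5  [0,1,3,5,6]=5  [0,1,3,6,7]=5  [1,2,3,5,6]=20  [1,2,3,6,7]=20  [1,3,5,6,7]=20  [2,3,5,6,7]=60  [2,4,5,6,7]=40  [3,4,5,6,7]=20
  size 6 → [0,1,2,3,5,6]=30  [0,1,2,3,6,7]=30  [0,1,3,5,6,7]=30  [1,2,3,5,6,7]=120  [1,3,4,5,6,7]=40  [2,3,4,5,6,7]=120
  first=0(i) contributes 280
  first=2(m) contributes 70
  first=4(j) contributes 210
|[w]| = 560

560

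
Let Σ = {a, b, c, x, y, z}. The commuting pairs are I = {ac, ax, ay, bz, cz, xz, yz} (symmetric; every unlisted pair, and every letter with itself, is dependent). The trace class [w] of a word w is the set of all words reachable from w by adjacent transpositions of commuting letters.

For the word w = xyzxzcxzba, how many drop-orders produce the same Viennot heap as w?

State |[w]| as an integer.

84

piece 0:x — minimal
piece 1:y rests on {0:x}
piece 2:z — minimal
piece 3:x rests on {1:y}
piece 4:z rests on {2:z}
piece 5:c rests on {3:x}
piece 6:x rests on {5:c}
piece 7:z rests on {4:z}
piece 8:b rests on {6:x}
piece 9:a rests on {7:z, 8:b}
minimal pieces: {0:x, 2:z}
ways to finish when only these pieces remain (= sum over removing one remaining piece with nothing left below it):
  1 left: {9}→1
  2 left: {7,9}→1  {8,9}→1
  3 left: {4,7,9}→1  {6,8,9}→1  {7,8,9}→2
  4 left: {2,4,7,9}→1  {4,7,8,9}→3  {5,6,8,9}→1  {6,7,8,9}→3
  5 left: {2,4,7,8,9}→4  {3,5,6,8,9}→1  {4,6,7,8,9}→6  {5,6,7,8,9}→4
  6 left: {1,3,5,6,8,9}→1  {2,4,6,7,8,9}→10  {3,5,6,7,8,9}→5  {4,5,6,7,8,9}→10
  7 left: {0,1,3,5,6,8,9}→1  {1,3,5,6,7,8,9}→6  {2,4,5,6,7,8,9}→20  {3,4,5,6,7,8,9}→15
  8 left: {0,1,3,5,6,7,8,9}→7  {1,3,4,5,6,7,8,9}→21  {2,3,4,5,6,7,8,9}→35
  placing 0:x first → 56 extensions
  placing 2:z first → 28 extensions
total linear extensions = 84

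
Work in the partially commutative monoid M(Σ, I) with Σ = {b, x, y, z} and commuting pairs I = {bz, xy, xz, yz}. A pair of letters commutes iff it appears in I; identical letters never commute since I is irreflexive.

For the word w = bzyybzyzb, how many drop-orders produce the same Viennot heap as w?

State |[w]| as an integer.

84

drop 0:b onto floor
drop 1:z onto floor
drop 2:y onto {0:b}
drop 3:y onto {2:y}
drop 4:b onto {3:y}
drop 5:z onto {1:z}
drop 6:y onto {4:b}
drop 7:z onto {5:z}
drop 8:b onto {6:y}
ground layer = {0:b, 1:z}
drop-orders for the pieces not yet dropped (sum over which currently-grounded one goes next):
  1 to go: {7} 1  {8} 1
  2 to go: {5,7} 1  {6,8} 1  {7,8} 2
  3 to go: {1,5,7} 1  {4,6,8} 1  {5,7,8} 3  {6,7,8} 3
  4 to go: {1,5,7,8} 4  {3,4,6,8} 1  {4,6,7,8} 4  {5,6,7,8} 6
  5 to go: {1,5,6,7,8} 10  {2,3,4,6,8} 1  {3,4,6,7,8} 5  {4,5,6,7,8} 10
  6 to go: {0,2,3,4,6,8} 1  {1,4,5,6,7,8} 20  {2,3,4,6,7,8} 6  {3,4,5,6,7,8} 15
  7 to go: {0,2,3,4,6,7,8} 7  {1,3,4,5,6,7,8} 35  {2,3,4,5,6,7,8} 21
  if 0:b drops first: 56 orders
  if 1:z drops first: 28 orders
heap linearizations: 84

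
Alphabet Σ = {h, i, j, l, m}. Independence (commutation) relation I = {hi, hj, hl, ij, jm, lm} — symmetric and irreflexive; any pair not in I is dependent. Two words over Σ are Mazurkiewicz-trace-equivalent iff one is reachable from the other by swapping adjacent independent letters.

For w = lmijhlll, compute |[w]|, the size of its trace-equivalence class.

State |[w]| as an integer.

#0=l has no predecessor
#1=m has no predecessor
#2=i depends on [0:l, 1:m]
#3=j depends on [0:l]
#4=h depends on [1:m]
#5=l depends on [2:i, 3:j]
#6=l depends on [5:l]
#7=l depends on [6:l]
sources: [0:l, 1:m]
N(rest) = Σ N(rest − s) over sources s of rest; N(one piece) = 1:
  size 1 → [4]=1  [7]=1
  size 2 → [4,7]=2  [6,7]=1
  size 3 → [4,6,7]=3  [5,6,7]=1
  size 4 → [2,5,6,7]=1  [3,5,6,7]=1  [4,5,6,7]=4
  size 5 → [2,3,5,6,7]=2  [2,4,5,6,7]=5  [3,4,5,6,7]=5
  size 6 → [0,2,3,5,6,7]=2  [1,2,4,5,6,7]=5  [2,3,4,5,6,7]=12
  first=0(l) contributes 17
  first=1(m) contributes 14
|[w]| = 31

31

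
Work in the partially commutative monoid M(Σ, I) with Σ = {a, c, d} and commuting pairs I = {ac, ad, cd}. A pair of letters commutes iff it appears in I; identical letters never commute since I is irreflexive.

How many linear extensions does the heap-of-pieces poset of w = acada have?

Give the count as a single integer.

20

piece 0:a — minimal
piece 1:c — minimal
piece 2:a rests on {0:a}
piece 3:d — minimal
piece 4:a rests on {2:a}
minimal pieces: {0:a, 1:c, 3:d}
ways to finish when only these pieces remain (= sum over removing one remaining piece with nothing left below it):
  1 left: {1}→1  {3}→1  {4}→1
  2 left: {1,3}→2  {1,4}→2  {2,4}→1  {3,4}→2
  3 left: {0,2,4}→1  {1,2,4}→3  {1,3,4}→6  {2,3,4}→3
  placing 0:a first → 12 extensions
  placing 1:c first → 4 extensions
  placing 3:d first → 4 extensions
total linear extensions = 20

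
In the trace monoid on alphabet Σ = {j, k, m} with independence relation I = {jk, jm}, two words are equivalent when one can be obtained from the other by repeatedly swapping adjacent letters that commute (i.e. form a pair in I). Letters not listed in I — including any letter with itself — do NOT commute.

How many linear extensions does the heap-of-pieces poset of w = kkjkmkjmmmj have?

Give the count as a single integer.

165

#0=k has no predecessor
#1=k depends on [0:k]
#2=j has no predecessor
#3=k depends on [1:k]
#4=m depends on [3:k]
#5=k depends on [4:m]
#6=j depends on [2:j]
#7=m depends on [5:k]
#8=m depends on [7:m]
#9=m depends on [8:m]
#10=j depends on [6:j]
sources: [0:k, 2:j]
N(rest) = Σ N(rest − s) over sources s of rest; N(one piece) = 1:
  size 1 → [9]=1  [10]=1
  size 2 → [6,10]=1  [8,9]=1  [9,10]=2
  size 3 → [2,6,10]=1  [6,9,10]=3  [7,8,9]=1  [8,9,10]=3
  size 4 → [2,6,9,10]=4  [5,7,8,9]=1  [6,8,9,10]=6  [7,8,9,10]=4
  size 5 → [2,6,8,9,10]=10  [4,5,7,8,9]=1  [5,7,8,9,10]=5  [6,7,8,9,10]=10
  size 6 → [2,6,7,8,9,10]=20  [3,4,5,7,8,9]=1  [4,5,7,8,9,10]=6  [5,6,7,8,9,10]=15
  size 7 → [1,3,4,5,7,8,9]=1  [2,5,6,7,8,9,10]=35  [3,4,5,7,8,9,10]=7  [4,5,6,7,8,9,10]=21
  size 8 → [0,1,3,4,5,7,8,9]=1  [1,3,4,5,7,8,9,10]=8  [2,4,5,6,7,8,9,10]=56  [3,4,5,6,7,8,9,10]=28
  size 9 → [0,1,3,4,5,7,8,9,10]=9  [1,3,4,5,6,7,8,9,10]=36  [2,3,4,5,6,7,8,9,10]=84
  first=0(k) contributes 120
  first=2(j) contributes 45
|[w]| = 165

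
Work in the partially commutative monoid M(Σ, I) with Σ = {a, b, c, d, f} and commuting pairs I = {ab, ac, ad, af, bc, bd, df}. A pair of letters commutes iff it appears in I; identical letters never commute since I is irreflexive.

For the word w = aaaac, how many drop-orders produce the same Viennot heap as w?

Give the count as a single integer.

5

piece 0:a — minimal
piece 1:a rests on {0:a}
piece 2:a rests on {1:a}
piece 3:a rests on {2:a}
piece 4:c — minimal
minimal pieces: {0:a, 4:c}
ways to finish when only these pieces remain (= sum over removing one remaining piece with nothing left below it):
  1 left: {3}→1  {4}→1
  2 left: {2,3}→1  {3,4}→2
  3 left: {1,2,3}→1  {2,3,4}→3
  placing 0:a first → 4 extensions
  placing 4:c first → 1 extensions
total linear extensions = 5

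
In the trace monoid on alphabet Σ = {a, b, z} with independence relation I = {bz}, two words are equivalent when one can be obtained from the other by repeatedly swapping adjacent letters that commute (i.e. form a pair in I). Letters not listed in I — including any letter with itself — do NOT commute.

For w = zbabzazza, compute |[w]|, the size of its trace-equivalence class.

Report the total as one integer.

#0=z has no predecessor
#1=b has no predecessor
#2=a depends on [0:z, 1:b]
#3=b depends on [2:a]
#4=z depends on [2:a]
#5=a depends on [3:b, 4:z]
#6=z depends on [5:a]
#7=z depends on [6:z]
#8=a depends on [7:z]
sources: [0:z, 1:b]
N(rest) = Σ N(rest − s) over sources s of rest; N(one piece) = 1:
  size 1 → [8]=1
  size 2 → [7,8]=1
  size 3 → [6,7,8]=1
  size 4 → [5,6,7,8]=1
  size 5 → [3,5,6,7,8]=1  [4,5,6,7,8]=1
  size 6 → [3,4,5,6,7,8]=2
  size 7 → [2,3,4,5,6,7,8]=2
  first=0(z) contributes 2
  first=1(b) contributes 2
|[w]| = 4

4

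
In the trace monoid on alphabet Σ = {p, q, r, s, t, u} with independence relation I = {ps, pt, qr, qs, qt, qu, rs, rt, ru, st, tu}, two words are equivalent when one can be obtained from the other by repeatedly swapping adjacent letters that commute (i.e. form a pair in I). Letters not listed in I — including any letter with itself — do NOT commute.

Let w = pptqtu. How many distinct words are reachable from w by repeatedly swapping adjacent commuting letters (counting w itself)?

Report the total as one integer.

30

#0=p has no predecessor
#1=p depends on [0:p]
#2=t has no predecessor
#3=q depends on [1:p]
#4=t depends on [2:t]
#5=u depends on [1:p]
sources: [0:p, 2:t]
N(rest) = Σ N(rest − s) over sources s of rest; N(one piece) = 1:
  size 1 → [3]=1  [4]=1  [5]=1
  size 2 → [2,4]=1  [3,4]=2  [3,5]=2  [4,5]=2
  size 3 → [1,3,5]=2  [2,3,4]=3  [2,4,5]=3  [3,4,5]=6
  size 4 → [0,1,3,5]=2  [1,3,4,5]=8  [2,3,4,5]=12
  first=0(p) contributes 20
  first=2(t) contributes 10
|[w]| = 30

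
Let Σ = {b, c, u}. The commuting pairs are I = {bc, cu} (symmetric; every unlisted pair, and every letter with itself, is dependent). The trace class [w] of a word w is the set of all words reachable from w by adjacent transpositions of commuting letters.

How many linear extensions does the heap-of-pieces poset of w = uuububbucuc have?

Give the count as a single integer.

0(u) covers ∅
1(u) covers 0:u
2(u) covers 1:u
3(b) covers 2:u
4(u) covers 3:b
5(b) covers 4:u
6(b) covers 5:b
7(u) covers 6:b
8(c) covers ∅
9(u) covers 7:u
10(c) covers 8:c
floor of heap: 0:u, 8:c
completions by unplaced set U, small U first (add the entries for U minus each lowest piece of U):
  |U|=1: {9}:1  {10}:1
  |U|=2: {7,9}:1  {8,10}:1  {9,10}:2
  |U|=3: {6,7,9}:1  {7,9,10}:3  {8,9,10}:3
  |U|=4: {5,6,7,9}:1  {6,7,9,10}:4  {7,8,9,10}:6
  |U|=5: {4,5,6,7,9}:1  {5,6,7,9,10}:5  {6,7,8,9,10}:10
  |U|=6: {3,4,5,6,7,9}:1  {4,5,6,7,9,10}:6  {5,6,7,8,9,10}:15
  |U|=7: {2,3,4,5,6,7,9}:1  {3,4,5,6,7,9,10}:7  {4,5,6,7,8,9,10}:21
  |U|=8: {1,2,3,4,5,6,7,9}:1  {2,3,4,5,6,7,9,10}:8  {3,4,5,6,7,8,9,10}:28
  |U|=9: {0,1,2,3,4,5,6,7,9}:1  {1,2,3,4,5,6,7,9,10}:9  {2,3,4,5,6,7,8,9,10}:36
  start at 0(u): 45
  start at 8(c): 10
sum over floor = 55

55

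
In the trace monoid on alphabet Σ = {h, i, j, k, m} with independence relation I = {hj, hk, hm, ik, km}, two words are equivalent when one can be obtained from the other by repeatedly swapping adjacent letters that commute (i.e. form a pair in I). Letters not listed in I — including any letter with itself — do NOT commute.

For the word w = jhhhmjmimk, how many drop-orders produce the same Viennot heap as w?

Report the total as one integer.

182

drop 0:j onto floor
drop 1:h onto floor
drop 2:h onto {1:h}
drop 3:h onto {2:h}
drop 4:m onto {0:j}
drop 5:j onto {4:m}
drop 6:m onto {5:j}
drop 7:i onto {3:h, 6:m}
drop 8:m onto {7:i}
drop 9:k onto {5:j}
ground layer = {0:j, 1:h}
drop-orders for the pieces not yet dropped (sum over which currently-grounded one goes next):
  1 to go: {8} 1  {9} 1
  2 to go: {7,8} 1  {8,9} 2
  3 to go: {3,7,8} 1  {6,7,8} 1  {7,8,9} 3
  4 to go: {2,3,7,8} 1  {3,6,7,8} 2  {3,7,8,9} 4  {6,7,8,9} 4
  5 to go: {1,2,3,7,8} 1  {2,3,6,7,8} 3  {2,3,7,8,9} 5  {3,6,7,8,9} 10  {5,6,7,8,9} 4
  6 to go: {1,2,3,6,7,8} 4  {1,2,3,7,8,9} 6  {2,3,6,7,8,9} 18  {3,5,6,7,8,9} 14  {4,5,6,7,8,9} 4
  7 to go: {0,4,5,6,7,8,9} 4  {1,2,3,6,7,8,9} 28  {2,3,5,6,7,8,9} 32  {3,4,5,6,7,8,9} 18
  8 to go: {0,3,4,5,6,7,8,9} 22  {1,2,3,5,6,7,8,9} 60  {2,3,4,5,6,7,8,9} 50
  if 0:j drops first: 110 orders
  if 1:h drops first: 72 orders
heap linearizations: 182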